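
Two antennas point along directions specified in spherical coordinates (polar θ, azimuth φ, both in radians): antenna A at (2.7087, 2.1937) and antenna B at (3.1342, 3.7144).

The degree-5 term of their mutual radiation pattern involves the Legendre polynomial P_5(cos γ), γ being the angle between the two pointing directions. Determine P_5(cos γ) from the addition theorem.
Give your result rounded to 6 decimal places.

0.011827

Addition theorem: P_5(cos γ) = (4π/11) Σ_m Y*_{lm}(Ω₁) Y_{lm}(Ω₂), m = −5…5:
  [-5]  conj(Y_{5,-5})(Ω₁) = (-0.000163, -0.006027) ; Y_{5,-5}(Ω₂) = (0.000000, 0.000000) ; Δ = (0.000000, -0.000000)
  [-4]  conj(Y_{5,-4})(Ω₁) = (0.032847, -0.024969) ; Y_{5,-4}(Ω₂) = (0.000000, 0.000000) ; Δ = (0.000000, 0.000000)
  [-3]  conj(Y_{5,-3})(Ω₁) = (0.156642, 0.048097) ; Y_{5,-3}(Ω₂) = (0.000000, 0.000001) ; Δ = (-0.000000, 0.000000)
  [-2]  conj(Y_{5,-2})(Ω₁) = (0.127252, 0.377674) ; Y_{5,-2}(Ω₂) = (-0.000076, 0.000169) ; Δ = (-0.000073, -0.000007)
  [-1]  conj(Y_{5,-1})(Ω₁) = (-0.291817, 0.406260) ; Y_{5,-1}(Ω₂) = (-0.015915, 0.010264) ; Δ = (0.000474, -0.009461)
  [+0]  conj(Y_{5,0})(Ω₁) = (-0.010213, -0.000000) ; Y_{5,0}(Ω₂) = (-0.935219, 0.000000) ; Δ = (0.009551, 0.000000)
  [+1]  conj(Y_{5,1})(Ω₁) = (0.291817, 0.406260) ; Y_{5,1}(Ω₂) = (0.015915, 0.010264) ; Δ = (0.000474, 0.009461)
  [+2]  conj(Y_{5,2})(Ω₁) = (0.127252, -0.377674) ; Y_{5,2}(Ω₂) = (-0.000076, -0.000169) ; Δ = (-0.000073, 0.000007)
  [+3]  conj(Y_{5,3})(Ω₁) = (-0.156642, 0.048097) ; Y_{5,3}(Ω₂) = (-0.000000, 0.000001) ; Δ = (-0.000000, -0.000000)
  [+4]  conj(Y_{5,4})(Ω₁) = (0.032847, 0.024969) ; Y_{5,4}(Ω₂) = (0.000000, -0.000000) ; Δ = (0.000000, -0.000000)
  [+5]  conj(Y_{5,5})(Ω₁) = (0.000163, -0.006027) ; Y_{5,5}(Ω₂) = (-0.000000, 0.000000) ; Δ = (0.000000, 0.000000)
Σ over m = (0.010353, -0.000000); ×(4π/11) → (0.011827, -0.000000). Real part: 0.011827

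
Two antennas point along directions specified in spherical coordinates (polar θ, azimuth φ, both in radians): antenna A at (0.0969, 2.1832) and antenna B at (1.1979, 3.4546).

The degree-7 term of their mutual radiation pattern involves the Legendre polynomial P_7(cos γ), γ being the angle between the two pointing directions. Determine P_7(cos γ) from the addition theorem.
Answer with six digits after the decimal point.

Addition theorem: P_7(cos γ) = (4π/15) Σ_m Y*_{lm}(Ω₁) Y_{lm}(Ω₂), m = −7…7:
  m=-7: (-0.000000, 0.000000) × (0.176568, 0.247192) = (-0.000000, -0.000000)  (running Σ = (-0.000000, -0.000000))
  m=-6: (0.000001, 0.000001) × (-0.134477, -0.423824) = (0.000000, -0.000001)  (running Σ = (0.000000, -0.000001))
  m=-5: (-0.000003, -0.000037) × (-0.001074, 0.186448) = (0.000007, -0.000001)  (running Σ = (0.000007, -0.000001))
  m=-4: (-0.000487, 0.000403) × (-0.080327, 0.243399) = (-0.000059, -0.000151)  (running Σ = (-0.000052, -0.000152))
  m=-3: (0.007534, 0.002056) × (0.171020, -0.233686) = (0.001769, -0.001409)  (running Σ = (0.001717, -0.001561))
  m=-2: (-0.022919, -0.063578) × (0.116950, -0.084558) = (-0.008056, -0.005497)  (running Σ = (-0.006339, -0.007059))
  m=-1: (-0.213230, 0.303529) × (-0.294348, 0.095265) = (0.033848, -0.109656)  (running Σ = (0.027509, -0.116715))
  m=0: (0.953526, -0.000000) × (-0.109370, 0.000000) = (-0.104287, 0.000000)  (running Σ = (-0.076779, -0.116715))
  m=1: (0.213230, 0.303529) × (0.294348, 0.095265) = (0.033848, 0.109656)  (running Σ = (-0.042931, -0.007059))
  m=2: (-0.022919, 0.063578) × (0.116950, 0.084558) = (-0.008056, 0.005497)  (running Σ = (-0.050987, -0.001561))
  m=3: (-0.007534, 0.002056) × (-0.171020, -0.233686) = (0.001769, 0.001409)  (running Σ = (-0.049218, -0.000152))
  m=4: (-0.000487, -0.000403) × (-0.080327, -0.243399) = (-0.000059, 0.000151)  (running Σ = (-0.049277, -0.000001))
  m=5: (0.000003, -0.000037) × (0.001074, 0.186448) = (0.000007, 0.000001)  (running Σ = (-0.049270, -0.000001))
  m=6: (0.000001, -0.000001) × (-0.134477, 0.423824) = (0.000000, 0.000001)  (running Σ = (-0.049270, -0.000000))
  m=7: (0.000000, 0.000000) × (-0.176568, 0.247192) = (-0.000000, 0.000000)  (running Σ = (-0.049270, -0.000000))
Σ over m = (-0.049270, -0.000000); ×(4π/15) → (-0.041276, -0.000000). Real part: -0.041276

-0.041276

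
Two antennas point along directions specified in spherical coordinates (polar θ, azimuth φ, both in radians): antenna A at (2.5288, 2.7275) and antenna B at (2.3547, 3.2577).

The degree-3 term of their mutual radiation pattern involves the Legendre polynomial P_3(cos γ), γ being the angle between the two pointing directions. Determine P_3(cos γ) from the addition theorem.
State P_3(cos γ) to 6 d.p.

Term-by-term m-sum for l=3 (normalisation 4π/7 = 1.795196):
  term(m=-3) = (-0.000233, -0.011760)   from Y*(Ω₁)=(-0.025612, 0.075137), Y(Ω₂)=(-0.139274, 0.050574)
  term(m=-2) = (0.048890, -0.087323)   from Y*(Ω₁)=(-0.187014, 0.203744), Y(Ω₂)=(-0.352152, 0.083277)
  term(m=-1) = (0.128504, -0.075327)   from Y*(Ω₁)=(-0.399213, 0.175456), Y(Ω₂)=(-0.339286, 0.039572)
  term(m=+0) = (-0.014123, -0.000000)   from Y*(Ω₁)=(-0.105622, -0.000000), Y(Ω₂)=(0.133709, 0.000000)
  term(m=+1) = (0.128504, 0.075327)   from Y*(Ω₁)=(0.399213, 0.175456), Y(Ω₂)=(0.339286, 0.039572)
  term(m=+2) = (0.048890, 0.087323)   from Y*(Ω₁)=(-0.187014, -0.203744), Y(Ω₂)=(-0.352152, -0.083277)
  term(m=+3) = (-0.000233, 0.011760)   from Y*(Ω₁)=(0.025612, 0.075137), Y(Ω₂)=(0.139274, 0.050574)
Accumulated sum (0.340201, 0.000000); after 4π/(2l+1) scaling, (0.610727, 0.000000) ⇒ P_3 = 0.610727

0.610727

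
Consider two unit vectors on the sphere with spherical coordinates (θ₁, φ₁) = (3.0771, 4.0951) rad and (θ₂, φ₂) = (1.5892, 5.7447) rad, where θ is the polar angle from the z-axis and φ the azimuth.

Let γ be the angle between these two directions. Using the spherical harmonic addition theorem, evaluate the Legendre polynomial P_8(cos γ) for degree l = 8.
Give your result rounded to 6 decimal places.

Addition theorem: P_8(cos γ) = (4π/17) Σ_m Y*_{lm}(Ω₁) Y_{lm}(Ω₂), m = −8…8:
  m=-8: +0.000000+0.000000i × -0.202580-0.473191i = +0.000000-0.000000i  (running Σ = +0.000000-0.000000i)
  m=-7: +0.000000+0.000000i × +0.030670+0.022259i = +0.000000+0.000000i  (running Σ = +0.000000+0.000000i)
  m=-6: +0.000000-0.000000i × +0.372632+0.033372i = +0.000000-0.000000i  (running Σ = +0.000000-0.000000i)
  m=-5: +0.000001-0.000011i × -0.040337+0.019443i = +0.000000+0.000000i  (running Σ = +0.000000+0.000000i)
  m=-4: -0.000181-0.000144i × -0.184517+0.279710i = +0.000074-0.000024i  (running Σ = +0.000074-0.000024i)
  m=-3: -0.003539+0.001022i × +0.002145-0.048008i = +0.000041+0.000172i  (running Σ = +0.000115+0.000148i)
  m=-2: -0.013823+0.039552i × -0.151130-0.280748i = +0.013193-0.002097i  (running Σ = +0.013309-0.001948i)
  m=-1: +0.177462+0.250008i × +0.042468+0.025369i = +0.001194+0.015120i  (running Σ = +0.014503+0.013171i)
  m=0: +1.077629-0.000000i × +0.314167+0.000000i = +0.338555+0.000000i  (running Σ = +0.353058+0.013171i)
  m=1: -0.177462+0.250008i × -0.042468+0.025369i = +0.001194-0.015120i  (running Σ = +0.354252-0.001948i)
  m=2: -0.013823-0.039552i × -0.151130+0.280748i = +0.013193+0.002097i  (running Σ = +0.367445+0.000148i)
  m=3: +0.003539+0.001022i × -0.002145-0.048008i = +0.000041-0.000172i  (running Σ = +0.367487-0.000024i)
  m=4: -0.000181+0.000144i × -0.184517-0.279710i = +0.000074+0.000024i  (running Σ = +0.367560+0.000000i)
  m=5: -0.000001-0.000011i × +0.040337+0.019443i = +0.000000-0.000000i  (running Σ = +0.367560-0.000000i)
  m=6: +0.000000+0.000000i × +0.372632-0.033372i = +0.000000+0.000000i  (running Σ = +0.367561+0.000000i)
  m=7: -0.000000+0.000000i × -0.030670+0.022259i = +0.000000-0.000000i  (running Σ = +0.367561-0.000000i)
  m=8: +0.000000-0.000000i × -0.202580+0.473191i = +0.000000+0.000000i  (running Σ = +0.367561+0.000000i)
Accumulated sum +0.367561+0.000000i; after 4π/(2l+1) scaling, +0.271700+0.000000i ⇒ P_8 = 0.271700

0.271700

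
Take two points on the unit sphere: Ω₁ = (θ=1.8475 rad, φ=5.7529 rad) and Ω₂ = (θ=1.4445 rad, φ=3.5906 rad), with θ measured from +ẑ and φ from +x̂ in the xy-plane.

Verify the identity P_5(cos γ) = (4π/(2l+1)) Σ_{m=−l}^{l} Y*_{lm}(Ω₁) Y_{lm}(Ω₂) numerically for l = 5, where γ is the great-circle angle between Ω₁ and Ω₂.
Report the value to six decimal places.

Term-by-term m-sum for l=5 (normalisation 4π/11 = 1.142397):
  m=-5: -0.33731 - 0.17999j × 0.27840 + 0.34836j = -0.03121 - 0.16761j  (running Σ = -0.03121 - 0.16761j)
  m=-4: 0.17956 + 0.29265j × -0.03999 - 0.17453j = 0.04390 - 0.04304j  (running Σ = 0.01269 - 0.21065j)
  m=-3: 0.00203 + 0.10109j × 0.06425 - 0.28230j = 0.02867 + 0.00592j  (running Σ = 0.04136 - 0.20473j)
  m=-2: 0.16239 - 0.29016j × -0.12469 + 0.15649j = 0.02516 + 0.06159j  (running Σ = 0.06651 - 0.14314j)
  m=-1: 0.01917 - 0.01124j × -0.22417 + 0.10801j = -0.00308 + 0.00459j  (running Σ = 0.06343 - 0.13855j)
  m=0: -0.32354 + 0.00000j × 0.20484 + 0.00000j = -0.06627 + 0.00000j  (running Σ = -0.00284 - 0.13855j)
  m=1: -0.01917 - 0.01124j × 0.22417 + 0.10801j = -0.00308 - 0.00459j  (running Σ = -0.00593 - 0.14314j)
  m=2: 0.16239 + 0.29016j × -0.12469 - 0.15649j = 0.02516 - 0.06159j  (running Σ = 0.01923 - 0.20473j)
  m=3: -0.00203 + 0.10109j × -0.06425 - 0.28230j = 0.02867 - 0.00592j  (running Σ = 0.04790 - 0.21065j)
  m=4: 0.17956 - 0.29265j × -0.03999 + 0.17453j = 0.04390 + 0.04304j  (running Σ = 0.09179 - 0.16761j)
  m=5: 0.33731 - 0.17999j × -0.27840 + 0.34836j = -0.03121 + 0.16761j  (running Σ = 0.06059 + 0.00000j)
Σ over m = 0.06059 + 0.00000j; ×(4π/11) → 0.06921 + 0.00000j. Real part: 0.069215

0.069215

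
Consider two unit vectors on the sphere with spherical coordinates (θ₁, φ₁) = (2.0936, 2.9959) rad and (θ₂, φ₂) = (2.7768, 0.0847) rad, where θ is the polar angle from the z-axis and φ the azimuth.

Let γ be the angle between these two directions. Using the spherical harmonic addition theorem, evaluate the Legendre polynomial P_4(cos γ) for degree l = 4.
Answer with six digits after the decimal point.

0.275544

Summing Y*_{l m}(θ₁,φ₁)·Y_{l m}(θ₂,φ₂) over m ∈ [−4, 4]; prefactor 4π/(2·4+1) = 1.396263:
  m=-4: Y*=(0.208219, -0.137245)  Y=(0.006761, -0.002382)  product (0.001081, -0.001424)
  m=-3: Y*=(0.368278, -0.172065)  Y=(-0.051389, 0.013346)  product (-0.016629, 0.013757)
  m=-2: Y*=(0.179244, -0.053759)  Y=(0.214412, -0.036673)  product (0.036461, -0.018100)
  m=-1: Y*=(-0.254096, 0.037284)  Y=(-0.488453, 0.041471)  product (0.122568, -0.028749)
  m=+0: Y*=(-0.243717, -0.000000)  Y=(0.367708, 0.000000)  product (-0.089617, -0.000000)
  m=+1: Y*=(0.254096, 0.037284)  Y=(0.488453, 0.041471)  product (0.122568, 0.028749)
  m=+2: Y*=(0.179244, 0.053759)  Y=(0.214412, 0.036673)  product (0.036461, 0.018100)
  m=+3: Y*=(-0.368278, -0.172065)  Y=(0.051389, 0.013346)  product (-0.016629, -0.013757)
  m=+4: Y*=(0.208219, 0.137245)  Y=(0.006761, 0.002382)  product (0.001081, 0.001424)
Accumulated sum (0.197344, 0.000000); after 4π/(2l+1) scaling, (0.275544, 0.000000) ⇒ P_4 = 0.275544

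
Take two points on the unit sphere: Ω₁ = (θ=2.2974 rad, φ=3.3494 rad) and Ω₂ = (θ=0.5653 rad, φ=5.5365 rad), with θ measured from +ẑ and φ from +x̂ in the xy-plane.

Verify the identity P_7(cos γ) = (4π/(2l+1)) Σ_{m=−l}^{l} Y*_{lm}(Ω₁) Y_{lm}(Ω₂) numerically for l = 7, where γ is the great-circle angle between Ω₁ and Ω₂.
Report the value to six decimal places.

Expand P_7 via completeness: Σ_{m} conj(Y_{7,m}) at Ω₁ times Y_{7,m} at Ω₂ —
  m=-7: Y*=(-0.007552, -0.064727)  Y=(0.003114, -0.005509)  product (-0.000380, -0.000160)
  m=-6: Y*=(-0.068985, -0.205446)  Y=(-0.008592, -0.036324)  product (-0.006870, 0.004271)
  m=-5: Y*=(-0.205610, -0.349508)  Y=(-0.111069, -0.074662)  product (-0.003258, 0.054171)
  m=-4: Y*=(-0.280721, -0.307709)  Y=(-0.316071, 0.049339)  product (0.103910, 0.083407)
  m=-3: Y*=(-0.064709, -0.046531)  Y=(-0.302223, 0.382053)  product (0.037334, -0.010659)
  m=-2: Y*=(0.302474, 0.133489)  Y=(0.027189, 0.350461)  product (-0.038559, 0.109635)
  m=-1: Y*=(0.231560, 0.048825)  Y=(-0.122658, -0.113510)  product (-0.022860, -0.032273)
  m=+0: Y*=(-0.268447, -0.000000)  Y=(-0.415589, 0.000000)  product (0.111564, 0.000000)
  m=+1: Y*=(-0.231560, 0.048825)  Y=(0.122658, -0.113510)  product (-0.022860, 0.032273)
  m=+2: Y*=(0.302474, -0.133489)  Y=(0.027189, -0.350461)  product (-0.038559, -0.109635)
  m=+3: Y*=(0.064709, -0.046531)  Y=(0.302223, 0.382053)  product (0.037334, 0.010659)
  m=+4: Y*=(-0.280721, 0.307709)  Y=(-0.316071, -0.049339)  product (0.103910, -0.083407)
  m=+5: Y*=(0.205610, -0.349508)  Y=(0.111069, -0.074662)  product (-0.003258, -0.054171)
  m=+6: Y*=(-0.068985, 0.205446)  Y=(-0.008592, 0.036324)  product (-0.006870, -0.004271)
  m=+7: Y*=(0.007552, -0.064727)  Y=(-0.003114, -0.005509)  product (-0.000380, 0.000160)
Total Σ_m = (0.250197, -0.000000). Multiply by 0.837758: (0.209604, -0.000000). P_7(cos γ) = 0.209604

0.209604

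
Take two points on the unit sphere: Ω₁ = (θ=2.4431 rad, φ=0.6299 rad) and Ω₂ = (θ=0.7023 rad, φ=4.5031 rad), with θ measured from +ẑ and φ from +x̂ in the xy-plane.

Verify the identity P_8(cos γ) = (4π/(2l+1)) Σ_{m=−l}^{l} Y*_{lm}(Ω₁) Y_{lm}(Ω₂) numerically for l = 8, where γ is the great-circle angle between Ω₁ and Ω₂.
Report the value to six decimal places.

-0.406948

Addition theorem: P_8(cos γ) = (4π/17) Σ_m Y*_{lm}(Ω₁) Y_{lm}(Ω₂), m = −8…8:
  [-8]  conj(Y_{8,-8})(Ω₁) = 0.00484 - 0.01428j ; Y_{8,-8}(Ω₂) = -0.00161 + 0.01554j ; Δ = 0.00021 + 0.00010j
  [-7]  conj(Y_{8,-7})(Ω₁) = 0.02143 + 0.06853j ; Y_{8,-7}(Ω₂) = 0.07346 - 0.00780j ; Δ = 0.00211 + 0.00487j
  [-6]  conj(Y_{8,-6})(Ω₁) = -0.16675 - 0.12358j ; Y_{8,-6}(Ω₂) = -0.06560 - 0.20129j ; Δ = -0.01394 + 0.04167j
  [-5]  conj(Y_{8,-5})(Ω₁) = 0.39697 + 0.00314j ; Y_{8,-5}(Ω₂) = -0.34697 + 0.20067j ; Δ = -0.13837 + 0.07857j
  [-4]  conj(Y_{8,-4})(Ω₁) = -0.38122 + 0.27331j ; Y_{8,-4}(Ω₂) = 0.31240 + 0.34654j ; Δ = -0.21381 - 0.04673j
  [-3]  conj(Y_{8,-3})(Ω₁) = 0.06501 - 0.19690j ; Y_{8,-3}(Ω₂) = 0.11531 - 0.15886j ; Δ = -0.02378 - 0.03303j
  [-2]  conj(Y_{8,-2})(Ω₁) = -0.08105 - 0.25216j ; Y_{8,-2}(Ω₂) = 0.24993 + 0.11118j ; Δ = 0.00778 - 0.07203j
  [-1]  conj(Y_{8,-1})(Ω₁) = 0.28456 + 0.20744j ; Y_{8,-1}(Ω₂) = 0.07171 - 0.33761j ; Δ = 0.09044 - 0.08120j
  [+0]  conj(Y_{8,0})(Ω₁) = 0.16232 + 0.00000j ; Y_{8,0}(Ω₂) = 0.17358 + 0.00000j ; Δ = 0.02818 + 0.00000j
  [+1]  conj(Y_{8,1})(Ω₁) = -0.28456 + 0.20744j ; Y_{8,1}(Ω₂) = -0.07171 - 0.33761j ; Δ = 0.09044 + 0.08120j
  [+2]  conj(Y_{8,2})(Ω₁) = -0.08105 + 0.25216j ; Y_{8,2}(Ω₂) = 0.24993 - 0.11118j ; Δ = 0.00778 + 0.07203j
  [+3]  conj(Y_{8,3})(Ω₁) = -0.06501 - 0.19690j ; Y_{8,3}(Ω₂) = -0.11531 - 0.15886j ; Δ = -0.02378 + 0.03303j
  [+4]  conj(Y_{8,4})(Ω₁) = -0.38122 - 0.27331j ; Y_{8,4}(Ω₂) = 0.31240 - 0.34654j ; Δ = -0.21381 + 0.04673j
  [+5]  conj(Y_{8,5})(Ω₁) = -0.39697 + 0.00314j ; Y_{8,5}(Ω₂) = 0.34697 + 0.20067j ; Δ = -0.13837 - 0.07857j
  [+6]  conj(Y_{8,6})(Ω₁) = -0.16675 + 0.12358j ; Y_{8,6}(Ω₂) = -0.06560 + 0.20129j ; Δ = -0.01394 - 0.04167j
  [+7]  conj(Y_{8,7})(Ω₁) = -0.02143 + 0.06853j ; Y_{8,7}(Ω₂) = -0.07346 - 0.00780j ; Δ = 0.00211 - 0.00487j
  [+8]  conj(Y_{8,8})(Ω₁) = 0.00484 + 0.01428j ; Y_{8,8}(Ω₂) = -0.00161 - 0.01554j ; Δ = 0.00021 - 0.00010j
Total Σ_m = -0.55053 - 0.00000j. Multiply by 0.739198: -0.40695 - 0.00000j. P_8(cos γ) = -0.406948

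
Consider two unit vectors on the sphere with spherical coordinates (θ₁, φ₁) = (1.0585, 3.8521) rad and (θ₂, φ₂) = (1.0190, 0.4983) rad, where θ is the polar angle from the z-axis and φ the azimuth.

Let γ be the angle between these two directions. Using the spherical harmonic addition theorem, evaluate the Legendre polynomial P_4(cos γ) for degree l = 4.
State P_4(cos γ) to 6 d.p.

Expand P_4 via completeness: Σ_{m} conj(Y_{4,m}) at Ω₁ times Y_{4,m} at Ω₂ —
  m=-4: Y*=-0.244046+0.075375i  Y=-0.095409-0.212276i  product +0.039285+0.044614i
  m=-3: Y*=+0.216062-0.344069i  Y=+0.030725-0.404048i  product -0.132382-0.097871i
  m=-2: Y*=+0.025862+0.171370i  Y=+0.121705-0.188134i  product +0.035388+0.015991i
  m=-1: Y*=+0.201952+0.173762i  Y=-0.199679+0.108645i  product -0.059204-0.012756i
  m=+0: Y*=-0.231421-0.000000i  Y=-0.275150+0.000000i  product +0.063676+0.000000i
  m=+1: Y*=-0.201952+0.173762i  Y=+0.199679+0.108645i  product -0.059204+0.012756i
  m=+2: Y*=+0.025862-0.171370i  Y=+0.121705+0.188134i  product +0.035388-0.015991i
  m=+3: Y*=-0.216062-0.344069i  Y=-0.030725-0.404048i  product -0.132382+0.097871i
  m=+4: Y*=-0.244046-0.075375i  Y=-0.095409+0.212276i  product +0.039285-0.044614i
Σ over m = -0.170151+0.000000i; ×(4π/9) → -0.237575+0.000000i. Real part: -0.237575

-0.237575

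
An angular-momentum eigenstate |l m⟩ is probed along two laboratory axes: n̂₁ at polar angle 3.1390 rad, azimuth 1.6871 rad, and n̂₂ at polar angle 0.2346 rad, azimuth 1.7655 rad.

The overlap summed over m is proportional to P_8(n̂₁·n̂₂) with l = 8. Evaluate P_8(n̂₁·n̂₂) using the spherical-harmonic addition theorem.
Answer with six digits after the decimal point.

Expand P_8 via completeness: Σ_{m} conj(Y_{8,m}) at Ω₁ times Y_{8,m} at Ω₂ —
  term(m=-8) = 0.00000 - 0.00000j   from Y*(Ω₁)=0.00000 + 0.00000j, Y(Ω₂)=0.00000 - 0.00000j
  term(m=-7) = -0.00000 + 0.00000j   from Y*(Ω₁)=-0.00000 + 0.00000j, Y(Ω₂)=0.00007 + 0.00002j
  term(m=-6) = 0.00000 - 0.00000j   from Y*(Ω₁)=-0.00000 - 0.00000j, Y(Ω₂)=-0.00031 + 0.00072j
  term(m=-5) = -0.00000 + 0.00000j   from Y*(Ω₁)=0.00000 - 0.00000j, Y(Ω₂)=-0.00497 - 0.00338j
  term(m=-4) = 0.00000 - 0.00000j   from Y*(Ω₁)=0.00000 + 0.00000j, Y(Ω₂)=0.02430 - 0.02399j
  term(m=-3) = -0.00000 + 0.00000j   from Y*(Ω₁)=-0.00000 + 0.00000j, Y(Ω₂)=0.07829 + 0.11843j
  term(m=-2) = 0.00003 - 0.00000j   from Y*(Ω₁)=-0.00007 - 0.00002j, Y(Ω₂)=-0.37573 + 0.15418j
  term(m=-1) = -0.00860 + 0.00068j   from Y*(Ω₁)=0.00148 - 0.01271j, Y(Ω₂)=-0.13051 - 0.66183j
  term(m=+0) = 0.30796 + 0.00000j   from Y*(Ω₁)=1.16297 + 0.00000j, Y(Ω₂)=0.26481 + 0.00000j
  term(m=+1) = -0.00860 - 0.00068j   from Y*(Ω₁)=-0.00148 - 0.01271j, Y(Ω₂)=0.13051 - 0.66183j
  term(m=+2) = 0.00003 + 0.00000j   from Y*(Ω₁)=-0.00007 + 0.00002j, Y(Ω₂)=-0.37573 - 0.15418j
  term(m=+3) = -0.00000 - 0.00000j   from Y*(Ω₁)=0.00000 + 0.00000j, Y(Ω₂)=-0.07829 + 0.11843j
  term(m=+4) = 0.00000 + 0.00000j   from Y*(Ω₁)=0.00000 - 0.00000j, Y(Ω₂)=0.02430 + 0.02399j
  term(m=+5) = -0.00000 - 0.00000j   from Y*(Ω₁)=-0.00000 - 0.00000j, Y(Ω₂)=0.00497 - 0.00338j
  term(m=+6) = 0.00000 + 0.00000j   from Y*(Ω₁)=-0.00000 + 0.00000j, Y(Ω₂)=-0.00031 - 0.00072j
  term(m=+7) = -0.00000 - 0.00000j   from Y*(Ω₁)=0.00000 + 0.00000j, Y(Ω₂)=-0.00007 + 0.00002j
  term(m=+8) = 0.00000 + 0.00000j   from Y*(Ω₁)=0.00000 - 0.00000j, Y(Ω₂)=0.00000 + 0.00000j
Total Σ_m = 0.29081 - 0.00000j. Multiply by 0.739198: 0.21497 - 0.00000j. P_8(cos γ) = 0.214968

0.214968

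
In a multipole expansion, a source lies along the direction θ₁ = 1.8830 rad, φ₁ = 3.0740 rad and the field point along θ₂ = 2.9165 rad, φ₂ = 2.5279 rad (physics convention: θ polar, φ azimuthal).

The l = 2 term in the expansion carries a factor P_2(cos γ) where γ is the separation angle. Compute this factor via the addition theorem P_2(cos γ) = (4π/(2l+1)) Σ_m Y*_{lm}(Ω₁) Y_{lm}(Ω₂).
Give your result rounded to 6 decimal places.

Summing Y*_{l m}(θ₁,φ₁)·Y_{l m}(θ₂,φ₂) over m ∈ [−2, 2]; prefactor 4π/(2·2+1) = 2.513274:
  m=-2: +0.346639-0.047148i × +0.006479+0.018119i = +0.003100+0.005975i  (running Σ = +0.003100+0.005975i)
  m=-1: +0.225307-0.015252i × +0.137410+0.096796i = +0.032436+0.019713i  (running Σ = +0.035536+0.025688i)
  m=0: -0.226125-0.000000i × +0.583648+0.000000i = -0.131977-0.000000i  (running Σ = -0.096441+0.025688i)
  m=1: -0.225307-0.015252i × -0.137410+0.096796i = +0.032436-0.019713i  (running Σ = -0.064005+0.005975i)
  m=2: +0.346639+0.047148i × +0.006479-0.018119i = +0.003100-0.005975i  (running Σ = -0.060905+0.000000i)
Total Σ_m = -0.060905+0.000000i. Multiply by 2.513274: -0.153071+0.000000i. P_2(cos γ) = -0.153071

-0.153071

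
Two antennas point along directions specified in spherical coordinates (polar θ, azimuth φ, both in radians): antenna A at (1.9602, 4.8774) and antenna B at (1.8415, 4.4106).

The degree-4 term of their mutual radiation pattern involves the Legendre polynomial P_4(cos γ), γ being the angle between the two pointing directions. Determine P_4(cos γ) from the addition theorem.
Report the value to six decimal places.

Term-by-term m-sum for l=4 (normalisation 4π/9 = 1.396263):
  m=-4: 0.25608 + 0.19876j × 0.13569 + 0.35656j = -0.03612 + 0.11828j  (running Σ = -0.03612 + 0.11828j)
  m=-3: 0.17874 - 0.33108j × -0.23557 + 0.18488j = 0.01911 + 0.11104j  (running Σ = -0.01702 + 0.22932j)
  m=-2: -0.00240 - 0.00082j × 0.12772 + 0.08805j = -0.00023 - 0.00032j  (running Σ = -0.01725 + 0.22900j)
  m=-1: 0.05434 - 0.32634j × -0.09056 + 0.29092j = 0.09002 + 0.04536j  (running Σ = 0.07277 + 0.27436j)
  m=0: -0.06312 + 0.00000j × 0.10935 + 0.00000j = -0.00690 + 0.00000j  (running Σ = 0.06586 + 0.27436j)
  m=1: -0.05434 - 0.32634j × 0.09056 + 0.29092j = 0.09002 - 0.04536j  (running Σ = 0.15588 + 0.22900j)
  m=2: -0.00240 + 0.00082j × 0.12772 - 0.08805j = -0.00023 + 0.00032j  (running Σ = 0.15565 + 0.22932j)
  m=3: -0.17874 - 0.33108j × 0.23557 + 0.18488j = 0.01911 - 0.11104j  (running Σ = 0.17475 + 0.11828j)
  m=4: 0.25608 - 0.19876j × 0.13569 - 0.35656j = -0.03612 - 0.11828j  (running Σ = 0.13863 + 0.00000j)
Accumulated sum 0.13863 + 0.00000j; after 4π/(2l+1) scaling, 0.19356 + 0.00000j ⇒ P_4 = 0.193563

0.193563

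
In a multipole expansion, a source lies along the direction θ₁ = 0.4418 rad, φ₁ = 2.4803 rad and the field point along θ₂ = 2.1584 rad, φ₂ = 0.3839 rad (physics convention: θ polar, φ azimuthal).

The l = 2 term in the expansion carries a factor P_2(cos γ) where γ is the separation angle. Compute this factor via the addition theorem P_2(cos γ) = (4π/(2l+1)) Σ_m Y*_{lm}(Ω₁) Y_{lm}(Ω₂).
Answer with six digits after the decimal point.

Term-by-term m-sum for l=2 (normalisation 4π/5 = 2.513274):
  [-2]  conj(Y_{2,-2})(Ω₁) = (0.017348, -0.068452) ; Y_{2,-2}(Ω₂) = (0.192496, -0.185837) ; Δ = (-0.009381, -0.016401)
  [-1]  conj(Y_{2,-1})(Ω₁) = (-0.235655, 0.183382) ; Y_{2,-1}(Ω₂) = (-0.330497, 0.133502) ; Δ = (0.053402, -0.092068)
  [+0]  conj(Y_{2,0})(Ω₁) = (0.457809, -0.000000) ; Y_{2,0}(Ω₂) = (-0.024609, 0.000000) ; Δ = (-0.011266, 0.000000)
  [+1]  conj(Y_{2,1})(Ω₁) = (0.235655, 0.183382) ; Y_{2,1}(Ω₂) = (0.330497, 0.133502) ; Δ = (0.053402, 0.092068)
  [+2]  conj(Y_{2,2})(Ω₁) = (0.017348, 0.068452) ; Y_{2,2}(Ω₂) = (0.192496, 0.185837) ; Δ = (-0.009381, 0.016401)
Total Σ_m = (0.076774, 0.000000). Multiply by 2.513274: (0.192954, 0.000000). P_2(cos γ) = 0.192954

0.192954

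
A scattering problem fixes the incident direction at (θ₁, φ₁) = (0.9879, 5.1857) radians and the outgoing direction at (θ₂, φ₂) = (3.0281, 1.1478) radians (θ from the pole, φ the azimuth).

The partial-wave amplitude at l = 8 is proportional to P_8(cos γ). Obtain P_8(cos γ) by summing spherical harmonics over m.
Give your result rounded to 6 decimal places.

Term-by-term m-sum for l=8 (normalisation 4π/17 = 0.739198):
  [-8]  conj(Y_{8,-8})(Ω₁) = -0.09722 - 0.07313j ; Y_{8,-8}(Ω₂) = -0.00000 - 0.00000j ; Δ = 0.00000 + 0.00000j
  [-7]  conj(Y_{8,-7})(Ω₁) = 0.05478 - 0.31612j ; Y_{8,-7}(Ω₂) = 0.00000 + 0.00000j ; Δ = 0.00000 - 0.00000j
  [-6]  conj(Y_{8,-6})(Ω₁) = 0.43143 - 0.13427j ; Y_{8,-6}(Ω₂) = 0.00001 - 0.00001j ; Δ = 0.00000 - 0.00000j
  [-5]  conj(Y_{8,-5})(Ω₁) = 0.19625 + 0.20036j ; Y_{8,-5}(Ω₂) = -0.00015 - 0.00009j ; Δ = -0.00001 - 0.00005j
  [-4]  conj(Y_{8,-4})(Ω₁) = 0.04742 - 0.14194j ; Y_{8,-4}(Ω₂) = -0.00026 + 0.00214j ; Δ = 0.00029 + 0.00014j
  [-3]  conj(Y_{8,-3})(Ω₁) = 0.35887 - 0.05456j ; Y_{8,-3}(Ω₂) = 0.01846 - 0.00575j ; Δ = 0.00631 - 0.00307j
  [-2]  conj(Y_{8,-2})(Ω₁) = 0.01991 + 0.02764j ; Y_{8,-2}(Ω₂) = -0.08170 - 0.09226j ; Δ = 0.00092 - 0.00410j
  [-1]  conj(Y_{8,-1})(Ω₁) = 0.15577 - 0.30416j ; Y_{8,-1}(Ω₂) = -0.20447 + 0.45422j ; Δ = 0.10630 + 0.13295j
  [+0]  conj(Y_{8,0})(Ω₁) = 0.08670 + 0.00000j ; Y_{8,0}(Ω₂) = 0.90854 + 0.00000j ; Δ = 0.07877 + 0.00000j
  [+1]  conj(Y_{8,1})(Ω₁) = -0.15577 - 0.30416j ; Y_{8,1}(Ω₂) = 0.20447 + 0.45422j ; Δ = 0.10630 - 0.13295j
  [+2]  conj(Y_{8,2})(Ω₁) = 0.01991 - 0.02764j ; Y_{8,2}(Ω₂) = -0.08170 + 0.09226j ; Δ = 0.00092 + 0.00410j
  [+3]  conj(Y_{8,3})(Ω₁) = -0.35887 - 0.05456j ; Y_{8,3}(Ω₂) = -0.01846 - 0.00575j ; Δ = 0.00631 + 0.00307j
  [+4]  conj(Y_{8,4})(Ω₁) = 0.04742 + 0.14194j ; Y_{8,4}(Ω₂) = -0.00026 - 0.00214j ; Δ = 0.00029 - 0.00014j
  [+5]  conj(Y_{8,5})(Ω₁) = -0.19625 + 0.20036j ; Y_{8,5}(Ω₂) = 0.00015 - 0.00009j ; Δ = -0.00001 + 0.00005j
  [+6]  conj(Y_{8,6})(Ω₁) = 0.43143 + 0.13427j ; Y_{8,6}(Ω₂) = 0.00001 + 0.00001j ; Δ = 0.00000 + 0.00000j
  [+7]  conj(Y_{8,7})(Ω₁) = -0.05478 - 0.31612j ; Y_{8,7}(Ω₂) = -0.00000 + 0.00000j ; Δ = 0.00000 + 0.00000j
  [+8]  conj(Y_{8,8})(Ω₁) = -0.09722 + 0.07313j ; Y_{8,8}(Ω₂) = -0.00000 + 0.00000j ; Δ = 0.00000 - 0.00000j
Accumulated sum 0.30641 + 0.00000j; after 4π/(2l+1) scaling, 0.22650 + 0.00000j ⇒ P_8 = 0.226500

0.226500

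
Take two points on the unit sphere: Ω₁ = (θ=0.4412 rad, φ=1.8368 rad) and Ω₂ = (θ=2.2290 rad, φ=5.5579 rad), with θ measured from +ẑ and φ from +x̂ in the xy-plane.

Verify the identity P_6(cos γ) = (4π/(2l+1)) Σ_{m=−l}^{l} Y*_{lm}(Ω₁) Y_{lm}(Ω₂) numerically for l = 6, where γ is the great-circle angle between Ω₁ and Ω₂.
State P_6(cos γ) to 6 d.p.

-0.413867

Term-by-term m-sum for l=6 (normalisation 4π/13 = 0.966644):
  m=-6: (0.000074, -0.002928) × (-0.041788, -0.110791) = (-0.000328, 0.000114)  (running Σ = (-0.000328, 0.000114))
  m=-5: (-0.020867, 0.005124) × (0.280613, 0.147818) = (-0.006613, -0.001647)  (running Σ = (-0.006940, -0.001533))
  m=-4: (0.046032, 0.082919) × (-0.422880, 0.103688) = (-0.028064, -0.030292)  (running Σ = (-0.035004, -0.031824))
  m=-3: (0.196837, -0.191933) × (0.125214, -0.181052) = (-0.010103, -0.059670)  (running Σ = (-0.045107, -0.091495))
  m=-2: (-0.427090, -0.251392) × (-0.027256, -0.225616) = (-0.045077, 0.103210)  (running Σ = (-0.090184, 0.011715))
  m=-1: (-0.105912, 0.388724) × (0.239439, 0.212253) = (-0.107867, 0.070595)  (running Σ = (-0.198052, 0.082311))
  m=0: (-0.220355, -0.000000) × (0.145426, 0.000000) = (-0.032045, -0.000000)  (running Σ = (-0.230097, 0.082311))
  m=1: (0.105912, 0.388724) × (-0.239439, 0.212253) = (-0.107867, -0.070595)  (running Σ = (-0.337964, 0.011715))
  m=2: (-0.427090, 0.251392) × (-0.027256, 0.225616) = (-0.045077, -0.103210)  (running Σ = (-0.383042, -0.091495))
  m=3: (-0.196837, -0.191933) × (-0.125214, -0.181052) = (-0.010103, 0.059670)  (running Σ = (-0.393145, -0.031824))
  m=4: (0.046032, -0.082919) × (-0.422880, -0.103688) = (-0.028064, 0.030292)  (running Σ = (-0.421208, -0.001533))
  m=5: (0.020867, 0.005124) × (-0.280613, 0.147818) = (-0.006613, 0.001647)  (running Σ = (-0.427821, 0.000114))
  m=6: (0.000074, 0.002928) × (-0.041788, 0.110791) = (-0.000328, -0.000114)  (running Σ = (-0.428149, -0.000000))
Accumulated sum (-0.428149, -0.000000); after 4π/(2l+1) scaling, (-0.413867, -0.000000) ⇒ P_6 = -0.413867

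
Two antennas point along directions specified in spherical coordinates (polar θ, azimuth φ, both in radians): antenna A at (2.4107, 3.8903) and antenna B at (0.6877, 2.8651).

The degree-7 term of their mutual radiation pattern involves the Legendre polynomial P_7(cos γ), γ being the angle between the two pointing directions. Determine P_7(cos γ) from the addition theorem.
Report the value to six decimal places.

0.119912

Summing Y*_{l m}(θ₁,φ₁)·Y_{l m}(θ₂,φ₂) over m ∈ [−7, 7]; prefactor 4π/(2·7+1) = 0.837758:
  [-7]  conj(Y_{7,-7})(Ω₁) = -0.01489 + 0.02550j ; Y_{7,-7}(Ω₂) = 0.00740 - 0.01940j ; Δ = 0.00038 + 0.00048j
  [-6]  conj(Y_{7,-6})(Ω₁) = 0.02692 + 0.12029j ; Y_{7,-6}(Ω₂) = -0.00833 + 0.09420j ; Δ = -0.01156 + 0.00153j
  [-5]  conj(Y_{7,-5})(Ω₁) = 0.24883 + 0.17094j ; Y_{7,-5}(Ω₂) = -0.04787 - 0.25117j ; Δ = 0.03102 - 0.07068j
  [-4]  conj(Y_{7,-4})(Ω₁) = 0.45156 - 0.06675j ; Y_{7,-4}(Ω₂) = 0.19652 + 0.39188j ; Δ = 0.11490 + 0.16384j
  [-3]  conj(Y_{7,-3})(Ω₁) = 0.21317 - 0.26614j ; Y_{7,-3}(Ω₂) = -0.27844 - 0.30413j ; Δ = -0.14030 + 0.00927j
  [-2]  conj(Y_{7,-2})(Ω₁) = 0.00773 + 0.10518j ; Y_{7,-2}(Ω₂) = 0.01249 + 0.00771j ; Δ = -0.00071 + 0.00137j
  [-1]  conj(Y_{7,-1})(Ω₁) = 0.28728 + 0.26694j ; Y_{7,-1}(Ω₂) = 0.37235 + 0.10566j ; Δ = 0.07876 + 0.12975j
  [+0]  conj(Y_{7,0})(Ω₁) = 0.01334 + 0.00000j ; Y_{7,0}(Ω₂) = -0.14033 + 0.00000j ; Δ = -0.00187 + 0.00000j
  [+1]  conj(Y_{7,1})(Ω₁) = -0.28728 + 0.26694j ; Y_{7,1}(Ω₂) = -0.37235 + 0.10566j ; Δ = 0.07876 - 0.12975j
  [+2]  conj(Y_{7,2})(Ω₁) = 0.00773 - 0.10518j ; Y_{7,2}(Ω₂) = 0.01249 - 0.00771j ; Δ = -0.00071 - 0.00137j
  [+3]  conj(Y_{7,3})(Ω₁) = -0.21317 - 0.26614j ; Y_{7,3}(Ω₂) = 0.27844 - 0.30413j ; Δ = -0.14030 - 0.00927j
  [+4]  conj(Y_{7,4})(Ω₁) = 0.45156 + 0.06675j ; Y_{7,4}(Ω₂) = 0.19652 - 0.39188j ; Δ = 0.11490 - 0.16384j
  [+5]  conj(Y_{7,5})(Ω₁) = -0.24883 + 0.17094j ; Y_{7,5}(Ω₂) = 0.04787 - 0.25117j ; Δ = 0.03102 + 0.07068j
  [+6]  conj(Y_{7,6})(Ω₁) = 0.02692 - 0.12029j ; Y_{7,6}(Ω₂) = -0.00833 - 0.09420j ; Δ = -0.01156 - 0.00153j
  [+7]  conj(Y_{7,7})(Ω₁) = 0.01489 + 0.02550j ; Y_{7,7}(Ω₂) = -0.00740 - 0.01940j ; Δ = 0.00038 - 0.00048j
Accumulated sum 0.14313 - 0.00000j; after 4π/(2l+1) scaling, 0.11991 - 0.00000j ⇒ P_7 = 0.119912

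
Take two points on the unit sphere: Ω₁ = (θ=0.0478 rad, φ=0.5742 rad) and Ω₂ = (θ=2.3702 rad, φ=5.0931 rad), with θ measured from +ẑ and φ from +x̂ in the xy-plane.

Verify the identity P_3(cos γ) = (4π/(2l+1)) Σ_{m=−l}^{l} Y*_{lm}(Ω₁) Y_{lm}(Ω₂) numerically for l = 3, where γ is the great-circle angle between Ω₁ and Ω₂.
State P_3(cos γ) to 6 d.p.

0.140812

Expand P_3 via completeness: Σ_{m} conj(Y_{3,m}) at Ω₁ times Y_{3,m} at Ω₂ —
  m=-3: Y*=(-0.000007, 0.000045)  Y=(-0.128568, -0.058756)  product (0.000004, -0.000005)
  m=-2: Y*=(0.000955, 0.002126)  Y=(0.257758, -0.245685)  product (0.000769, 0.000313)
  m=-1: Y*=(0.051715, 0.033455)  Y=(0.131437, 0.328399)  product (-0.004189, 0.021380)
  m=+0: Y*=(0.741245, -0.000000)  Y=(0.115040, 0.000000)  product (0.085272, 0.000000)
  m=+1: Y*=(-0.051715, 0.033455)  Y=(-0.131437, 0.328399)  product (-0.004189, -0.021380)
  m=+2: Y*=(0.000955, -0.002126)  Y=(0.257758, 0.245685)  product (0.000769, -0.000313)
  m=+3: Y*=(0.000007, 0.000045)  Y=(0.128568, -0.058756)  product (0.000004, 0.000005)
Total Σ_m = (0.078438, 0.000000). Multiply by 1.795196: (0.140812, 0.000000). P_3(cos γ) = 0.140812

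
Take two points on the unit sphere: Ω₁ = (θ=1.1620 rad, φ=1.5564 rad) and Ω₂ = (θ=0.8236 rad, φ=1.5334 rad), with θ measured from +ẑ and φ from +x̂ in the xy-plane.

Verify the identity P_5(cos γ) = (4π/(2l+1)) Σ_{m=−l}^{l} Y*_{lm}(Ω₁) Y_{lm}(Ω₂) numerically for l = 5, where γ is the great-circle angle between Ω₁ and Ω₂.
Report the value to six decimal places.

0.304074

Summing Y*_{l m}(θ₁,φ₁)·Y_{l m}(θ₂,φ₂) over m ∈ [−5, 5]; prefactor 4π/(2·5+1) = 1.142397:
  [-5]  conj(Y_{5,-5})(Ω₁) = (0.021715, 0.301150) ; Y_{5,-5}(Ω₂) = (0.018331, -0.096893) ; Δ = (0.029577, 0.003416)
  [-4]  conj(Y_{5,-4})(Ω₁) = (0.412931, -0.023805) ; Y_{5,-4}(Ω₂) = (0.285653, 0.043051) ; Δ = (0.118980, 0.010977)
  [-3]  conj(Y_{5,-3})(Ω₁) = (-0.004871, -0.112712) ; Y_{5,-3}(Ω₂) = (-0.048264, 0.428398) ; Δ = (0.048521, 0.003353)
  [-2]  conj(Y_{5,-2})(Ω₁) = (0.298223, -0.008589) ; Y_{5,-2}(Ω₂) = (-0.238279, -0.017855) ; Δ = (-0.071213, -0.003278)
  [-1]  conj(Y_{5,-1})(Ω₁) = (-0.002910, -0.202126) ; Y_{5,-1}(Ω₂) = (-0.008666, 0.231639) ; Δ = (0.046846, 0.001078)
  [+0]  conj(Y_{5,0})(Ω₁) = (0.256254, -0.000000) ; Y_{5,0}(Ω₂) = (-0.309254, 0.000000) ; Δ = (-0.079248, 0.000000)
  [+1]  conj(Y_{5,1})(Ω₁) = (0.002910, -0.202126) ; Y_{5,1}(Ω₂) = (0.008666, 0.231639) ; Δ = (0.046846, -0.001078)
  [+2]  conj(Y_{5,2})(Ω₁) = (0.298223, 0.008589) ; Y_{5,2}(Ω₂) = (-0.238279, 0.017855) ; Δ = (-0.071213, 0.003278)
  [+3]  conj(Y_{5,3})(Ω₁) = (0.004871, -0.112712) ; Y_{5,3}(Ω₂) = (0.048264, 0.428398) ; Δ = (0.048521, -0.003353)
  [+4]  conj(Y_{5,4})(Ω₁) = (0.412931, 0.023805) ; Y_{5,4}(Ω₂) = (0.285653, -0.043051) ; Δ = (0.118980, -0.010977)
  [+5]  conj(Y_{5,5})(Ω₁) = (-0.021715, 0.301150) ; Y_{5,5}(Ω₂) = (-0.018331, -0.096893) ; Δ = (0.029577, -0.003416)
Total Σ_m = (0.266172, 0.000000). Multiply by 1.142397: (0.304074, 0.000000). P_5(cos γ) = 0.304074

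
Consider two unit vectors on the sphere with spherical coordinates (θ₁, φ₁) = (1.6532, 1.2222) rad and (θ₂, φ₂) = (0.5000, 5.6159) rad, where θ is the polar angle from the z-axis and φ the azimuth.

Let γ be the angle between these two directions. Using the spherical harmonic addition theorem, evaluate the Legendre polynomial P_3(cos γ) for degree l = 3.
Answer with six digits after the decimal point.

Expand P_3 via completeness: Σ_{m} conj(Y_{3,m}) at Ω₁ times Y_{3,m} at Ω₂ —
  [-3]  conj(Y_{3,-3})(Ω₁) = -0.357369-0.206999i ; Y_{3,-3}(Ω₂) = -0.019210+0.041770i ; Δ = +0.015512-0.010951i
  [-2]  conj(Y_{3,-2})(Ω₁) = +0.064054-0.053645i ; Y_{3,-2}(Ω₂) = +0.048245+0.200421i ; Δ = +0.013842+0.010250i
  [-1]  conj(Y_{3,-1})(Ω₁) = -0.106290-0.292457i ; Y_{3,-1}(Ω₂) = +0.346956+0.273348i ; Δ = +0.043064-0.130524i
  [+0]  conj(Y_{3,0})(Ω₁) = +0.091108-0.000000i ; Y_{3,0}(Ω₂) = +0.278617+0.000000i ; Δ = +0.025384+0.000000i
  [+1]  conj(Y_{3,1})(Ω₁) = +0.106290-0.292457i ; Y_{3,1}(Ω₂) = -0.346956+0.273348i ; Δ = +0.043064+0.130524i
  [+2]  conj(Y_{3,2})(Ω₁) = +0.064054+0.053645i ; Y_{3,2}(Ω₂) = +0.048245-0.200421i ; Δ = +0.013842-0.010250i
  [+3]  conj(Y_{3,3})(Ω₁) = +0.357369-0.206999i ; Y_{3,3}(Ω₂) = +0.019210+0.041770i ; Δ = +0.015512+0.010951i
Accumulated sum +0.170220-0.000000i; after 4π/(2l+1) scaling, +0.305578-0.000000i ⇒ P_3 = 0.305578

0.305578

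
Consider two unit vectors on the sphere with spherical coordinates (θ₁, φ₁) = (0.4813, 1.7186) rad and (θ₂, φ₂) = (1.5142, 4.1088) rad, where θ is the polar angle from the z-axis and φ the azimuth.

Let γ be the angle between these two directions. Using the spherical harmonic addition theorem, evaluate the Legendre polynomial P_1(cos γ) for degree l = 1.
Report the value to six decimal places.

-0.287601

Summing Y*_{l m}(θ₁,φ₁)·Y_{l m}(θ₂,φ₂) over m ∈ [−1, 1]; prefactor 4π/(2·1+1) = 4.188790:
  m=-1: Y*=-0.02355 + 0.15820j  Y=-0.19579 + 0.28399j  product -0.04031 - 0.03766j
  m=+0: Y*=0.43309 + 0.00000j  Y=0.02764 + 0.00000j  product 0.01197 + 0.00000j
  m=+1: Y*=0.02355 + 0.15820j  Y=0.19579 + 0.28399j  product -0.04031 + 0.03766j
Accumulated sum -0.06866 + 0.00000j; after 4π/(2l+1) scaling, -0.28760 + 0.00000j ⇒ P_1 = -0.287601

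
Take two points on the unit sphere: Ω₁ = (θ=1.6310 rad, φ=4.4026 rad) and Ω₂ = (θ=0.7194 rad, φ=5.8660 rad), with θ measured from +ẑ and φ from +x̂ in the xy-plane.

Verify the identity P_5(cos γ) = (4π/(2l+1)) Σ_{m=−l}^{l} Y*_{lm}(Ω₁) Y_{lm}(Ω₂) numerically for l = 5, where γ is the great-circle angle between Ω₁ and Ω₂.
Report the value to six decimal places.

0.047194

Term-by-term m-sum for l=5 (normalisation 4π/11 = 1.142397):
  [-5]  conj(Y_{5,-5})(Ω₁) = -0.45983 - 0.01005j ; Y_{5,-5}(Ω₂) = -0.02840 + 0.05017j ; Δ = 0.01357 - 0.02279j
  [-4]  conj(Y_{5,-4})(Ω₁) = -0.02854 + 0.08289j ; Y_{5,-4}(Ω₂) = -0.02035 + 0.20714j ; Δ = -0.01659 - 0.00760j
  [-3]  conj(Y_{5,-3})(Ω₁) = -0.26670 - 0.19916j ; Y_{5,-3}(Ω₂) = 0.12712 + 0.38457j ; Δ = 0.04269 - 0.12788j
  [-2]  conj(Y_{5,-2})(Ω₁) = -0.08182 + 0.05836j ; Y_{5,-2}(Ω₂) = 0.25928 + 0.28600j ; Δ = -0.03790 - 0.00827j
  [-1]  conj(Y_{5,-1})(Ω₁) = -0.09255 - 0.28914j ; Y_{5,-1}(Ω₂) = -0.03828 - 0.01697j ; Δ = -0.00136 + 0.01264j
  [+0]  conj(Y_{5,0})(Ω₁) = -0.10377 + 0.00000j ; Y_{5,0}(Ω₂) = -0.39040 + 0.00000j ; Δ = 0.04051 + 0.00000j
  [+1]  conj(Y_{5,1})(Ω₁) = 0.09255 - 0.28914j ; Y_{5,1}(Ω₂) = 0.03828 - 0.01697j ; Δ = -0.00136 - 0.01264j
  [+2]  conj(Y_{5,2})(Ω₁) = -0.08182 - 0.05836j ; Y_{5,2}(Ω₂) = 0.25928 - 0.28600j ; Δ = -0.03790 + 0.00827j
  [+3]  conj(Y_{5,3})(Ω₁) = 0.26670 - 0.19916j ; Y_{5,3}(Ω₂) = -0.12712 + 0.38457j ; Δ = 0.04269 + 0.12788j
  [+4]  conj(Y_{5,4})(Ω₁) = -0.02854 - 0.08289j ; Y_{5,4}(Ω₂) = -0.02035 - 0.20714j ; Δ = -0.01659 + 0.00760j
  [+5]  conj(Y_{5,5})(Ω₁) = 0.45983 - 0.01005j ; Y_{5,5}(Ω₂) = 0.02840 + 0.05017j ; Δ = 0.01357 + 0.02279j
Accumulated sum 0.04131 + 0.00000j; after 4π/(2l+1) scaling, 0.04719 + 0.00000j ⇒ P_5 = 0.047194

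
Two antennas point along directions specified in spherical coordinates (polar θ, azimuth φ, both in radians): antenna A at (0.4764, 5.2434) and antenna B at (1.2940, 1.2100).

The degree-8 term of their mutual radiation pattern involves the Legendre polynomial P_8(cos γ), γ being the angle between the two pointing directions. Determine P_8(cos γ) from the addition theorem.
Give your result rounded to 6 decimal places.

Expand P_8 via completeness: Σ_{m} conj(Y_{8,m}) at Ω₁ times Y_{8,m} at Ω₂ —
  [-8]  conj(Y_{8,-8})(Ω₁) = -0.00045 - 0.00090j ; Y_{8,-8}(Ω₂) = -0.36563 + 0.09540j ; Δ = 0.00025 + 0.00029j
  [-7]  conj(Y_{8,-7})(Ω₁) = 0.00425 - 0.00656j ; Y_{8,-7}(Ω₂) = -0.24810 - 0.35046j ; Δ = -0.00335 + 0.00014j
  [-6]  conj(Y_{8,-6})(Ω₁) = 0.03793 + 0.00169j ; Y_{8,-6}(Ω₂) = 0.02006 - 0.02970j ; Δ = 0.00081 - 0.00109j
  [-5]  conj(Y_{8,-5})(Ω₁) = 0.06061 + 0.11459j ; Y_{8,-5}(Ω₂) = -0.33473 - 0.07950j ; Δ = -0.01118 - 0.04318j
  [-4]  conj(Y_{8,-4})(Ω₁) = -0.16512 + 0.26736j ; Y_{8,-4}(Ω₂) = -0.02135 - 0.16639j ; Δ = 0.04801 + 0.02177j
  [-3]  conj(Y_{8,-3})(Ω₁) = -0.50810 - 0.01130j ; Y_{8,-3}(Ω₂) = -0.23938 + 0.12719j ; Δ = 0.12306 - 0.06192j
  [-2]  conj(Y_{8,-2})(Ω₁) = -0.20836 - 0.37357j ; Y_{8,-2}(Ω₂) = -0.16278 - 0.14323j ; Δ = -0.01959 + 0.09065j
  [-1]  conj(Y_{8,-1})(Ω₁) = -0.04922 + 0.08382j ; Y_{8,-1}(Ω₂) = -0.08252 + 0.21871j ; Δ = -0.01427 - 0.01768j
  [+0]  conj(Y_{8,0})(Ω₁) = -0.46616 + 0.00000j ; Y_{8,0}(Ω₂) = -0.22944 + 0.00000j ; Δ = 0.10696 + 0.00000j
  [+1]  conj(Y_{8,1})(Ω₁) = 0.04922 + 0.08382j ; Y_{8,1}(Ω₂) = 0.08252 + 0.21871j ; Δ = -0.01427 + 0.01768j
  [+2]  conj(Y_{8,2})(Ω₁) = -0.20836 + 0.37357j ; Y_{8,2}(Ω₂) = -0.16278 + 0.14323j ; Δ = -0.01959 - 0.09065j
  [+3]  conj(Y_{8,3})(Ω₁) = 0.50810 - 0.01130j ; Y_{8,3}(Ω₂) = 0.23938 + 0.12719j ; Δ = 0.12306 + 0.06192j
  [+4]  conj(Y_{8,4})(Ω₁) = -0.16512 - 0.26736j ; Y_{8,4}(Ω₂) = -0.02135 + 0.16639j ; Δ = 0.04801 - 0.02177j
  [+5]  conj(Y_{8,5})(Ω₁) = -0.06061 + 0.11459j ; Y_{8,5}(Ω₂) = 0.33473 - 0.07950j ; Δ = -0.01118 + 0.04318j
  [+6]  conj(Y_{8,6})(Ω₁) = 0.03793 - 0.00169j ; Y_{8,6}(Ω₂) = 0.02006 + 0.02970j ; Δ = 0.00081 + 0.00109j
  [+7]  conj(Y_{8,7})(Ω₁) = -0.00425 - 0.00656j ; Y_{8,7}(Ω₂) = 0.24810 - 0.35046j ; Δ = -0.00335 - 0.00014j
  [+8]  conj(Y_{8,8})(Ω₁) = -0.00045 + 0.00090j ; Y_{8,8}(Ω₂) = -0.36563 - 0.09540j ; Δ = 0.00025 - 0.00029j
Accumulated sum 0.35445 - 0.00000j; after 4π/(2l+1) scaling, 0.26201 - 0.00000j ⇒ P_8 = 0.262008

0.262008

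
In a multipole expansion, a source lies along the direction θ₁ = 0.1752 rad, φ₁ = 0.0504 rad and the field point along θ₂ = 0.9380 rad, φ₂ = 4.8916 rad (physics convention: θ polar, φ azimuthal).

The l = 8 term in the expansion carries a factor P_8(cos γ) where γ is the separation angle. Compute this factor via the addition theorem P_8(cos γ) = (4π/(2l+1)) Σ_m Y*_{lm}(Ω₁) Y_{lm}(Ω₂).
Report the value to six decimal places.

Summing Y*_{l m}(θ₁,φ₁)·Y_{l m}(θ₂,φ₂) over m ∈ [−8, 8]; prefactor 4π/(2·8+1) = 0.739198:
  m=-8: Y*=0.00000 + 0.00000j  Y=0.01259 - 0.09128j  product 0.00000 - 0.00000j
  m=-7: Y*=0.00001 + 0.00000j  Y=-0.25691 - 0.08409j  product -0.00000 - 0.00000j
  m=-6: Y*=0.00014 + 0.00004j  Y=-0.20896 + 0.38659j  product -0.00004 + 0.00004j
  m=-5: Y*=0.00144 + 0.00037j  Y=0.28761 + 0.23009j  product 0.00033 + 0.00044j
  m=-4: Y*=0.01129 + 0.00231j  Y=-0.01534 + 0.01337j  product -0.00020 + 0.00012j
  m=-3: Y*=0.06509 + 0.00992j  Y=0.18348 + 0.30775j  product 0.00889 + 0.02185j
  m=-2: Y*=0.26240 + 0.02654j  Y=0.16357 - 0.06127j  product 0.04455 - 0.01174j
  m=-1: Y*=0.64756 + 0.03266j  Y=0.05110 + 0.28207j  product 0.02388 + 0.18433j
  m=+0: Y*=0.60330 + 0.00000j  Y=0.22178 + 0.00000j  product 0.13380 + 0.00000j
  m=+1: Y*=-0.64756 + 0.03266j  Y=-0.05110 + 0.28207j  product 0.02388 - 0.18433j
  m=+2: Y*=0.26240 - 0.02654j  Y=0.16357 + 0.06127j  product 0.04455 + 0.01174j
  m=+3: Y*=-0.06509 + 0.00992j  Y=-0.18348 + 0.30775j  product 0.00889 - 0.02185j
  m=+4: Y*=0.01129 - 0.00231j  Y=-0.01534 - 0.01337j  product -0.00020 - 0.00012j
  m=+5: Y*=-0.00144 + 0.00037j  Y=-0.28761 + 0.23009j  product 0.00033 - 0.00044j
  m=+6: Y*=0.00014 - 0.00004j  Y=-0.20896 - 0.38659j  product -0.00004 - 0.00004j
  m=+7: Y*=-0.00001 + 0.00000j  Y=0.25691 - 0.08409j  product -0.00000 + 0.00000j
  m=+8: Y*=0.00000 - 0.00000j  Y=0.01259 + 0.09128j  product 0.00000 + 0.00000j
Σ over m = 0.28859 + 0.00000j; ×(4π/17) → 0.21332 + 0.00000j. Real part: 0.213323

0.213323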